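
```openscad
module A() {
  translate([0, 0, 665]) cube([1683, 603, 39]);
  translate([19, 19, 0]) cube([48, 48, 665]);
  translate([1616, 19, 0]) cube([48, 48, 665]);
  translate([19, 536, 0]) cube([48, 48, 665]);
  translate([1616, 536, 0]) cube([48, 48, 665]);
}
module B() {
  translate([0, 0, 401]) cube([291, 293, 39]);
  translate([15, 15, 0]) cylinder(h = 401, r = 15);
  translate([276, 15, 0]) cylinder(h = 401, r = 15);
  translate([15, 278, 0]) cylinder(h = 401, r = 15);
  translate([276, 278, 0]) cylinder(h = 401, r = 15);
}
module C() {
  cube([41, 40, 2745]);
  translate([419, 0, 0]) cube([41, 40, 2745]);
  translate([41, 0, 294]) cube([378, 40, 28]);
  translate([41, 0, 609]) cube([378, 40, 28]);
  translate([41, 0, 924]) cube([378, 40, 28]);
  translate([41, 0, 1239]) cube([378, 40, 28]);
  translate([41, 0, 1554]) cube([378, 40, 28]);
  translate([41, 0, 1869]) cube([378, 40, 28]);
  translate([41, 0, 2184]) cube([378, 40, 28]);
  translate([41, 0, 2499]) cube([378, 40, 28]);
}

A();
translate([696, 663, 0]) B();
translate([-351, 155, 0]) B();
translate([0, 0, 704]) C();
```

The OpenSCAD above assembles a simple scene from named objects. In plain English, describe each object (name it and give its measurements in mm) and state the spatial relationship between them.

A is a table: top 1683 mm (x) × 603 mm (y), 39 mm thick, upper face at z = 704 mm, on four 48×48 mm square legs, each inset 19 mm from the nearest pair of top edges, running from z = 0 to the bottom of the top.

B is a four-legged stool. The seat is 291×293 mm, 39 mm thick, top at z = 440 mm. It stands on four round legs, each 30 mm in diameter, from z = 0 to the seat underside, each leg's axis is inset half a diameter from the nearest pair of seat edges (so the leg's bounding box is flush with the corner).

C is a wooden ladder with two side rails of 41×40 mm section and 2745 mm height, set 460 mm apart overall. Between them run 8 rectangular rungs (40 mm deep, 28 mm thick), front faces flush with the rails' −y face. The bottom of the first rung is 294 mm above the floor and each subsequent rung is 315 mm higher than the one below.

Two stools sit around the table at the +y, −x sides. The ladder is on top of the table.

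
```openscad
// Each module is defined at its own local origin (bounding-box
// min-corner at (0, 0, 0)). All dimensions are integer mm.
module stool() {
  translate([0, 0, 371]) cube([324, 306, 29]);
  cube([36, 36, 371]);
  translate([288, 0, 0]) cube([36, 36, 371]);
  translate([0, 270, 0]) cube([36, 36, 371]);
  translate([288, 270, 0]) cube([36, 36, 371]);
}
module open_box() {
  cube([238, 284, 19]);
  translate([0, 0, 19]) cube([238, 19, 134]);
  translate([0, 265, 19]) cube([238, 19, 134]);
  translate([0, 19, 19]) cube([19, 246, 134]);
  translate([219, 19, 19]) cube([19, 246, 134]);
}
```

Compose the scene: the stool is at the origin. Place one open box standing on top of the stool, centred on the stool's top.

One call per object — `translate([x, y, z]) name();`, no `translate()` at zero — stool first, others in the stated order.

stool();
translate([43, 11, 400]) open_box();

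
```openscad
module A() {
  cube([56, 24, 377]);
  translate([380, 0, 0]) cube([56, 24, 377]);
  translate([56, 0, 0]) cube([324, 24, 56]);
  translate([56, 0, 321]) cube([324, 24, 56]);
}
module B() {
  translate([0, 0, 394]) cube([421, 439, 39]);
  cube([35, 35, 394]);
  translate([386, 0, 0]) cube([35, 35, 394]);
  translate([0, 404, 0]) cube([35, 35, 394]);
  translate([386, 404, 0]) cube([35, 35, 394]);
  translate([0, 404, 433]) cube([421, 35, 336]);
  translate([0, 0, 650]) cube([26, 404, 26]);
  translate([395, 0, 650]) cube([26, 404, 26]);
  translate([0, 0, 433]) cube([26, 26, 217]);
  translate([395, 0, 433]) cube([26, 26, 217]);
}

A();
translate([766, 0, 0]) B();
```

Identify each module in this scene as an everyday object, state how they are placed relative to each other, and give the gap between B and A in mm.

The chair's nearest face is 330 mm from the picture frame's +x face.

A is a picture frame. B is a chair. The chair is on the floor beside the picture frame on its +x side. The gap between the chair and the picture frame is 330 mm.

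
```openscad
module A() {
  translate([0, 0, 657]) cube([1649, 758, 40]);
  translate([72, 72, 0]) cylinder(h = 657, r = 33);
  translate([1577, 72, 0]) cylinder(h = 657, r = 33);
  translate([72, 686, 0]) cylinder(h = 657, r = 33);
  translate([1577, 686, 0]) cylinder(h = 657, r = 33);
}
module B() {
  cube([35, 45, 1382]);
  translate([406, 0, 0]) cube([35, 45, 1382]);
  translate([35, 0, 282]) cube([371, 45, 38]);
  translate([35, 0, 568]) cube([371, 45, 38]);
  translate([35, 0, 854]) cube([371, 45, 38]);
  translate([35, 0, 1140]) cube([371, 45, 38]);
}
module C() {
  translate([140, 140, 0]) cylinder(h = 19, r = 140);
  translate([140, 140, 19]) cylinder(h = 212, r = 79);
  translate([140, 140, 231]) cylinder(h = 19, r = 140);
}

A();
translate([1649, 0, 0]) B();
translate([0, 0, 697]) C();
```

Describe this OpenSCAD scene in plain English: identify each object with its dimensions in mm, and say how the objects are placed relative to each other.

A is a table: top 1649 mm (x) × 758 mm (y), 40 mm thick, upper face at z = 697 mm, on four round legs of 66 mm diameter, each leg's bounding box inset 39 mm from the nearest pair of top edges, running from z = 0 to the bottom of the top.

B is a wooden ladder with two side rails of 35×45 mm section and 1382 mm height, set 441 mm apart overall. Between them run 4 rectangular rungs (45 mm deep, 38 mm thick), front faces flush with the rails' −y face. The bottom of the first rung is 282 mm above the floor and each subsequent rung is 286 mm higher than the one below.

C is a spool: two coaxial disc flanges of radius 140 mm and thickness 19 mm, joined by a core cylinder of radius 79 mm and height 212 mm. The lower flange rests on z = 0 and the three cylinders share a vertical axis.

The ladder is against the table's +x side, with their −y faces flush. The spool is on top of the table.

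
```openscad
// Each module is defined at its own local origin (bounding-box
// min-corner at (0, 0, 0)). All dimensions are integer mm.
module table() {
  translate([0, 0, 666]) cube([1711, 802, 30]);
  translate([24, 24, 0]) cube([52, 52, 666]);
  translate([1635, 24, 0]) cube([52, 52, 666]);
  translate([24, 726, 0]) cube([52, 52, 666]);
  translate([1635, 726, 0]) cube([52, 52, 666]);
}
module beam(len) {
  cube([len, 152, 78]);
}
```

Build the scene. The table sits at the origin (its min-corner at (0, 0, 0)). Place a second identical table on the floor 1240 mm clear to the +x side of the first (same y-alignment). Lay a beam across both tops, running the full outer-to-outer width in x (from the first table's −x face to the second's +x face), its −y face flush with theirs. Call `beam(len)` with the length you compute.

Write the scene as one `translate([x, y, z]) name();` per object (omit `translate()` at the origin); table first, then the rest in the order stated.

table();
translate([2951, 0, 0]) table();
translate([0, 0, 696]) beam(4662);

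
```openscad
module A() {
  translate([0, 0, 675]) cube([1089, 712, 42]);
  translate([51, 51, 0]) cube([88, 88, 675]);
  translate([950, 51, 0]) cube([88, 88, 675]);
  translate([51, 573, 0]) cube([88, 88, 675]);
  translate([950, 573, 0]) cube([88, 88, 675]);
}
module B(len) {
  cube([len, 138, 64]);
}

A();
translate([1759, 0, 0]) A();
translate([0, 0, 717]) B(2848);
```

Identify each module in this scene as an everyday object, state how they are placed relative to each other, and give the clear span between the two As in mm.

A is a table. B is a beam. A beam spans the tops of two tables. The clear span between the two tables is 670 mm.

Second table starts at x = 1759; first ends at x = 1089; clear span = 1759 − 1089 = 670 mm.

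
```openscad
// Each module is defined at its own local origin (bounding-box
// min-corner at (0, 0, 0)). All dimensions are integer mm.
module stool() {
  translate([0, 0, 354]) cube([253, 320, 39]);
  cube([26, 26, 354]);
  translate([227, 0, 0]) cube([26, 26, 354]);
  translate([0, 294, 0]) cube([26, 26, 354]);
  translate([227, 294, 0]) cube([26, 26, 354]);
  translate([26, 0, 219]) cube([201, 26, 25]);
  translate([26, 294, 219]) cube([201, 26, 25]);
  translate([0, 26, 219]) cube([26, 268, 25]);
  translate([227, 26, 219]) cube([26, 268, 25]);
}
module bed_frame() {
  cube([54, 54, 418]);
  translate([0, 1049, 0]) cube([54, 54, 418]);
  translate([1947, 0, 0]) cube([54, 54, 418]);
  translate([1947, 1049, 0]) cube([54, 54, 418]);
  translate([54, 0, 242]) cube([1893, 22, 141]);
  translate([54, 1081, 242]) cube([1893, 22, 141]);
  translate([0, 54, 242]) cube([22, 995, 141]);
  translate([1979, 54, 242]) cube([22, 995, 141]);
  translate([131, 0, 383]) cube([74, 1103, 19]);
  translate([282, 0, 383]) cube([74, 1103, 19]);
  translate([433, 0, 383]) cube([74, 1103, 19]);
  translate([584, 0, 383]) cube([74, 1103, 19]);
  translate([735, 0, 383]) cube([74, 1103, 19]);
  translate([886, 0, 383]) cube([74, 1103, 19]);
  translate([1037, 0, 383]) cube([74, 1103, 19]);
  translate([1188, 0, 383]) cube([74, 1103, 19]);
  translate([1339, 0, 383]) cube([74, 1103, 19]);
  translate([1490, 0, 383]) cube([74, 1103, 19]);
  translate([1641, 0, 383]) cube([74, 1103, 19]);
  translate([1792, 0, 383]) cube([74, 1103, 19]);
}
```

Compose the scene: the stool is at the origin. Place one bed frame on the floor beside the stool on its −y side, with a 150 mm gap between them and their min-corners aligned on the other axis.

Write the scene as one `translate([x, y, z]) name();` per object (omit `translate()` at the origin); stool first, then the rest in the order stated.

stool();
translate([0, -1253, 0]) bed_frame();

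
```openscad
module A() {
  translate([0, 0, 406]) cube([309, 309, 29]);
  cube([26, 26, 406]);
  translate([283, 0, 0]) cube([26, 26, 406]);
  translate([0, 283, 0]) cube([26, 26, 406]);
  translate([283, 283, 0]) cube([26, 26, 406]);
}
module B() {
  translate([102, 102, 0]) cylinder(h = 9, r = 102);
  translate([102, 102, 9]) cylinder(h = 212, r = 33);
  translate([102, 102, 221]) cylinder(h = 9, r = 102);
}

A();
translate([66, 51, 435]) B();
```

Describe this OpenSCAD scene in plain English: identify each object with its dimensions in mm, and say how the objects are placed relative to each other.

A is a four-legged stool. The seat is 309×309 mm, 29 mm thick, top at z = 435 mm. It stands on four square legs, each 26×26 mm in cross-section, from z = 0 to the seat underside, each flush with a corner of the seat.

B is a spool: two coaxial disc flanges of radius 102 mm and thickness 9 mm, joined by a core cylinder of radius 33 mm and height 212 mm. The lower flange rests on z = 0 and the three cylinders share a vertical axis.

The spool is on top of the stool.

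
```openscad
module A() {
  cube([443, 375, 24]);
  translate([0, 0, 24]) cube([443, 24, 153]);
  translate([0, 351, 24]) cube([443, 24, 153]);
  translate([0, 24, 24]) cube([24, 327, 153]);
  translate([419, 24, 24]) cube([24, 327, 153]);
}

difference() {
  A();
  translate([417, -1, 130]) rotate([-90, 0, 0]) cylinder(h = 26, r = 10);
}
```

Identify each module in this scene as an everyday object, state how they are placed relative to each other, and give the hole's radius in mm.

A is an open box. The open box has a circular hole through its front wall. The hole's radius is 10 mm.

The subtracted cylinder has r = 10 mm.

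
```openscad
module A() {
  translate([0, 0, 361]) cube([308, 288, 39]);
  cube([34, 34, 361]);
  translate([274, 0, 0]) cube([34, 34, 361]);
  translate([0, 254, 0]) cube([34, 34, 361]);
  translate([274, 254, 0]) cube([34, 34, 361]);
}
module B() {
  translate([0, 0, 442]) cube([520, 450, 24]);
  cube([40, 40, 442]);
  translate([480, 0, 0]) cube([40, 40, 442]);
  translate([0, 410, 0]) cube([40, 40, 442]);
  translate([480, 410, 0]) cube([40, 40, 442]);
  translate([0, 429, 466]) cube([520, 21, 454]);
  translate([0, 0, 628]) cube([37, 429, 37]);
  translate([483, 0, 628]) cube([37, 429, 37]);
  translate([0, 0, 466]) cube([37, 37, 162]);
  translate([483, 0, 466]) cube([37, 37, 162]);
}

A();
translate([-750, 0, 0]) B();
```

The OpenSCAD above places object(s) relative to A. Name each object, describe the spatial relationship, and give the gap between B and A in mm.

A is a stool. B is a chair. The chair is on the floor beside the stool on its −x side. The gap between the chair and the stool is 230 mm.

The chair's nearest face is 230 mm from the stool's −x face.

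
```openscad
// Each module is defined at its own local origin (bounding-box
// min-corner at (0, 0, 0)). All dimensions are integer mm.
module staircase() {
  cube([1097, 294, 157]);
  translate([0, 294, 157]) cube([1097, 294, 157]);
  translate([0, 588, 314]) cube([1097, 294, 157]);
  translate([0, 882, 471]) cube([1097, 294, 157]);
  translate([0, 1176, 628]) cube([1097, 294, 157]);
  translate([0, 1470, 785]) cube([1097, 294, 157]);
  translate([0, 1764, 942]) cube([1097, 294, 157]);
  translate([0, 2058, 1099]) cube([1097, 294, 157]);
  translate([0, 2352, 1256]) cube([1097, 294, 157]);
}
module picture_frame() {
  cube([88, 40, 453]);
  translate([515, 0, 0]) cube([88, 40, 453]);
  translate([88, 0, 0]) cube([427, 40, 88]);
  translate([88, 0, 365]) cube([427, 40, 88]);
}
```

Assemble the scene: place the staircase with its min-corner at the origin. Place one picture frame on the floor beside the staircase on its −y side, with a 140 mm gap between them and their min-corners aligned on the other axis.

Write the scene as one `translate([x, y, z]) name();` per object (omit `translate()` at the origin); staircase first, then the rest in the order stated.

staircase();
translate([0, -180, 0]) picture_frame();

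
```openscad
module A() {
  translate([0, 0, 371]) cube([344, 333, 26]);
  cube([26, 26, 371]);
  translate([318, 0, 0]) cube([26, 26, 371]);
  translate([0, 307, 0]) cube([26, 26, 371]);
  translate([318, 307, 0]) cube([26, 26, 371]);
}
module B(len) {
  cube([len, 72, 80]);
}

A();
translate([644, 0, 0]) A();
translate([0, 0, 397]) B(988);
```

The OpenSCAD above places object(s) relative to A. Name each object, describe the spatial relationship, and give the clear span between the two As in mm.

A is a stool. B is a beam. A beam spans the tops of two stools. The clear span between the two stools is 300 mm.

Second stool starts at x = 644; first ends at x = 344; clear span = 644 − 344 = 300 mm.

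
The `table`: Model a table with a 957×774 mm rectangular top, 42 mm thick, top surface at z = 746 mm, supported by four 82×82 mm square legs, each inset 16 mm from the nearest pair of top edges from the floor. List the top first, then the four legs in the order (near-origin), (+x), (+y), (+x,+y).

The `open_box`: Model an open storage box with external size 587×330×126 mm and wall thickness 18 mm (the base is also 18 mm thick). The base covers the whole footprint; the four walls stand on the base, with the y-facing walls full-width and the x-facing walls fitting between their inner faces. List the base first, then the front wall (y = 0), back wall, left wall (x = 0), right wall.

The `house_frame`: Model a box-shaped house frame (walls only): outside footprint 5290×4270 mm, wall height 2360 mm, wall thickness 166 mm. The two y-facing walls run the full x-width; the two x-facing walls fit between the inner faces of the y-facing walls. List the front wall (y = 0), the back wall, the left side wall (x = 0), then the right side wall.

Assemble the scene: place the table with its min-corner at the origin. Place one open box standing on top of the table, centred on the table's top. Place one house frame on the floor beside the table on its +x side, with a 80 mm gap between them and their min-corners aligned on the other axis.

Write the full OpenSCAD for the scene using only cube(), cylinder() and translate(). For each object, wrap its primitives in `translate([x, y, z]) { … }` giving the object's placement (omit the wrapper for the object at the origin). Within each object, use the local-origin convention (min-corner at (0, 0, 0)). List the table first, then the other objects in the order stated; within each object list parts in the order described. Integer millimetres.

translate([0, 0, 704]) cube([957, 774, 42]);
translate([16, 16, 0]) cube([82, 82, 704]);
translate([859, 16, 0]) cube([82, 82, 704]);
translate([16, 676, 0]) cube([82, 82, 704]);
translate([859, 676, 0]) cube([82, 82, 704]);
translate([185, 222, 746]) {
  cube([587, 330, 18]);
  translate([0, 0, 18]) cube([587, 18, 108]);
  translate([0, 312, 18]) cube([587, 18, 108]);
  translate([0, 18, 18]) cube([18, 294, 108]);
  translate([569, 18, 18]) cube([18, 294, 108]);
}
translate([1037, 0, 0]) {
  cube([5290, 166, 2360]);
  translate([0, 4104, 0]) cube([5290, 166, 2360]);
  translate([0, 166, 0]) cube([166, 3938, 2360]);
  translate([5124, 166, 0]) cube([166, 3938, 2360]);
}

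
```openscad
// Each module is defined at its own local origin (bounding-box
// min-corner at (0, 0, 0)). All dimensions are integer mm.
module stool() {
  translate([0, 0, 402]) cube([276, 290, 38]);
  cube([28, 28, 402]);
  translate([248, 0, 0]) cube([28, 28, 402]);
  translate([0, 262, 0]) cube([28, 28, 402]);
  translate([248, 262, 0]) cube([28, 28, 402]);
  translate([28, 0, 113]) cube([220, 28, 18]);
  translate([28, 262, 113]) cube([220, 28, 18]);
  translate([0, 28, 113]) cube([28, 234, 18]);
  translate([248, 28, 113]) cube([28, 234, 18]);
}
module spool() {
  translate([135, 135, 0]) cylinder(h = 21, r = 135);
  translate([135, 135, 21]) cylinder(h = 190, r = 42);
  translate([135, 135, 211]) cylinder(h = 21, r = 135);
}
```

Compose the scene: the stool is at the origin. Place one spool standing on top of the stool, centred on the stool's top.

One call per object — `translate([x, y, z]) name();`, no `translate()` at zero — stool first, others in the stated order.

stool();
translate([3, 10, 440]) spool();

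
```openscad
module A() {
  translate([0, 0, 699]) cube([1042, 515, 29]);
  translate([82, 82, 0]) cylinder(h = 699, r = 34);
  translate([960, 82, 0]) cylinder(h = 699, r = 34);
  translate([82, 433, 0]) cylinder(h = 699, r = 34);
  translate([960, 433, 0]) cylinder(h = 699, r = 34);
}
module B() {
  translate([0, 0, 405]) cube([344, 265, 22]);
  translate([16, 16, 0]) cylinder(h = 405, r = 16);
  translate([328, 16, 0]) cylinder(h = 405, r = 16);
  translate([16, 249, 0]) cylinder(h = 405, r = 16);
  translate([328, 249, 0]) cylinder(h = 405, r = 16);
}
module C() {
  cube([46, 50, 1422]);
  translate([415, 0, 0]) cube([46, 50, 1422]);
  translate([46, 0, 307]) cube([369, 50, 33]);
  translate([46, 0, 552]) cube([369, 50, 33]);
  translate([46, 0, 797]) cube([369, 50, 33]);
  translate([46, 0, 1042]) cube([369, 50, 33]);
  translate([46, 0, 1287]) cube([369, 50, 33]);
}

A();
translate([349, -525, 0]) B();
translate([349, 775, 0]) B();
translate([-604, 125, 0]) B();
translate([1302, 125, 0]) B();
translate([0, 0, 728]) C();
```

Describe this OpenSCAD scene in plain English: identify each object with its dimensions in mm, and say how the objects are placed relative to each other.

A is a table with a 1042×515 mm rectangular top, 29 mm thick, top surface at z = 728 mm, supported by four round legs of 68 mm diameter, each leg's bounding box inset 48 mm from the nearest pair of top edges, running from the floor.

B is a four-legged stool. The seat is a 344×265×22 mm slab whose top surface is at z = 427 mm; four round legs, each 32 mm in diameter, run from the floor (z = 0) to the underside of the seat, each leg's axis is inset half a diameter from the nearest pair of seat edges (so the leg's bounding box is flush with the corner).

C is a wooden ladder with two side rails of 46×50 mm section and 1422 mm height, set 461 mm apart overall. Between them run 5 rectangular rungs (50 mm deep, 33 mm thick), front faces flush with the rails' −y face. The bottom of the first rung is 307 mm above the floor and each subsequent rung is 245 mm higher than the one below.

Four stools sit around the table at the −y, +y, −x, +x sides. The ladder is on top of the table.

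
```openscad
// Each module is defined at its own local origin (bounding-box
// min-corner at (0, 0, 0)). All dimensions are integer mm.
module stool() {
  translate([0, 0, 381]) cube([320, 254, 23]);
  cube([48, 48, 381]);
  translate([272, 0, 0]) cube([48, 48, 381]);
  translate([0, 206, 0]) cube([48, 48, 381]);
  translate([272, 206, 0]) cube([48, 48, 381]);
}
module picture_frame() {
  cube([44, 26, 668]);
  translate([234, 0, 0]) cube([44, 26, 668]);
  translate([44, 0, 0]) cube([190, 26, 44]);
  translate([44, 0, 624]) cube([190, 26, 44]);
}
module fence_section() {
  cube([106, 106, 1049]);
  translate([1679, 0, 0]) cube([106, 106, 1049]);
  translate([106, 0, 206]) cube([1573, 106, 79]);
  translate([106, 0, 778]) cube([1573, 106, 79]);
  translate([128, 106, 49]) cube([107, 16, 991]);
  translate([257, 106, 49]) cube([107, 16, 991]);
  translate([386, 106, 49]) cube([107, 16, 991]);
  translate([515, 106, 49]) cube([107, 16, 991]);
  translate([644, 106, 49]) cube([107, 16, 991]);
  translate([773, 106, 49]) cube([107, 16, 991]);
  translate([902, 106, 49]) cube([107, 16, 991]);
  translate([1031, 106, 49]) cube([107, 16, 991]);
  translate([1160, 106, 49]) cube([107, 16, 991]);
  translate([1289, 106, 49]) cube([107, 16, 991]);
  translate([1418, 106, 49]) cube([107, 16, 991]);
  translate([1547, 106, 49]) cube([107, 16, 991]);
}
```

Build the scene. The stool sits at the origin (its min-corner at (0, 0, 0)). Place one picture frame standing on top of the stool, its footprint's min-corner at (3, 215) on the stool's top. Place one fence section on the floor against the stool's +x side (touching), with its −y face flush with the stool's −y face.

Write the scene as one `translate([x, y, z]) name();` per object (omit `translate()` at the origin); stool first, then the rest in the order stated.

stool();
translate([3, 215, 404]) picture_frame();
translate([320, 0, 0]) fence_section();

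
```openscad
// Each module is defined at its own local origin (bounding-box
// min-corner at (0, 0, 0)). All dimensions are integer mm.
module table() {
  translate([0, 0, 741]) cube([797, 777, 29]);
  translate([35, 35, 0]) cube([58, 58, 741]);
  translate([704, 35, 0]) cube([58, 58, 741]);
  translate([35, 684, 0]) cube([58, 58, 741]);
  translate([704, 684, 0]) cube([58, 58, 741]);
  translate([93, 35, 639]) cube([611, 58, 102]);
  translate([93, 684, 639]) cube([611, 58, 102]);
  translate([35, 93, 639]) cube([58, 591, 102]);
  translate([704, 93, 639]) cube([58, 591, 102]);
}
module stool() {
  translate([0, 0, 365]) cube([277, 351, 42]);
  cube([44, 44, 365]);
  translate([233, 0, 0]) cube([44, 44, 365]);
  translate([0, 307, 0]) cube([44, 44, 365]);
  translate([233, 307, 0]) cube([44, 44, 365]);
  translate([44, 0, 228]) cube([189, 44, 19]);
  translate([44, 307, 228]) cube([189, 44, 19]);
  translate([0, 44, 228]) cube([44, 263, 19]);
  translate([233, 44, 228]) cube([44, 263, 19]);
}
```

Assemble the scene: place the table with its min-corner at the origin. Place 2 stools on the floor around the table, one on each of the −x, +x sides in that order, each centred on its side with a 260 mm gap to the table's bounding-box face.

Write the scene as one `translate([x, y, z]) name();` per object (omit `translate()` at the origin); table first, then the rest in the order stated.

table();
translate([-537, 213, 0]) stool();
translate([1057, 213, 0]) stool();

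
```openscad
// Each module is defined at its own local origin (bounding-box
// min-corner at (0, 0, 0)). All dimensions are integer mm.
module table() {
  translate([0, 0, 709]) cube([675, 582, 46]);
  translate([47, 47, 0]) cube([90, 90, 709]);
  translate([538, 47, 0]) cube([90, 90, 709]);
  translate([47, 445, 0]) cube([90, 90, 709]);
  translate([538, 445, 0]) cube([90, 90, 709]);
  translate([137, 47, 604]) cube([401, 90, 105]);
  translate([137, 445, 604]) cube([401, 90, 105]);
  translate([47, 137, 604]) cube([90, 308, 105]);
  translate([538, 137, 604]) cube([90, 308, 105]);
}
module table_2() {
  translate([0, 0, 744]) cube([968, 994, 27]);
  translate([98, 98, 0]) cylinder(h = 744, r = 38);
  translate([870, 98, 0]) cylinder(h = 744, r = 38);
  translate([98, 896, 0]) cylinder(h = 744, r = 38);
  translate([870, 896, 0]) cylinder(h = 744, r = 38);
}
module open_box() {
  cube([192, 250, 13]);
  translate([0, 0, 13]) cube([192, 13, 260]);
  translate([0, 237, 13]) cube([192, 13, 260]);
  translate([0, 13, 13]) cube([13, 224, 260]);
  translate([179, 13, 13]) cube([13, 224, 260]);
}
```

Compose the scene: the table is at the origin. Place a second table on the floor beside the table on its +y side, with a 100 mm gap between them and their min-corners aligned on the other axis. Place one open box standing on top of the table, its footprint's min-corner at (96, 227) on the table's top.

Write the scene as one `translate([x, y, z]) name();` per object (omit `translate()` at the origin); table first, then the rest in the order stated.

table();
translate([0, 682, 0]) table_2();
translate([96, 227, 755]) open_box();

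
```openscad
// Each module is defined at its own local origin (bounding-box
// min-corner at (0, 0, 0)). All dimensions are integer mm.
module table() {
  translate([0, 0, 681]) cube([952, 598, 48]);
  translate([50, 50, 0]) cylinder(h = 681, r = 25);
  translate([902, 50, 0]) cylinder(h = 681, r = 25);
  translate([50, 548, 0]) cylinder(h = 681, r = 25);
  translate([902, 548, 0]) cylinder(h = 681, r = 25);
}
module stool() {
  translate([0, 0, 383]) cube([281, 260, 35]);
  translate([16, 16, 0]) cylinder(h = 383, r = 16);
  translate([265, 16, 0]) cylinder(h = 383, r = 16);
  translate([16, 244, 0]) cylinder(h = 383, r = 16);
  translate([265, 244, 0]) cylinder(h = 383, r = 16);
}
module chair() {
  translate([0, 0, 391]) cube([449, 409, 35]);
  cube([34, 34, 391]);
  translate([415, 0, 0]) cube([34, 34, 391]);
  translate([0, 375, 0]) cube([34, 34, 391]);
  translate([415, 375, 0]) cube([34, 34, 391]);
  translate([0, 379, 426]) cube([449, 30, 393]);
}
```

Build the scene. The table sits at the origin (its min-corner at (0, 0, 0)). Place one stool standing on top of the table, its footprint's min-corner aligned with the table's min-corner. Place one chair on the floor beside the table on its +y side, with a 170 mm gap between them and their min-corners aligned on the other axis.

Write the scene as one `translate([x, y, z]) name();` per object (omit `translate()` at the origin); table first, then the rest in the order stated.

table();
translate([0, 0, 729]) stool();
translate([0, 768, 0]) chair();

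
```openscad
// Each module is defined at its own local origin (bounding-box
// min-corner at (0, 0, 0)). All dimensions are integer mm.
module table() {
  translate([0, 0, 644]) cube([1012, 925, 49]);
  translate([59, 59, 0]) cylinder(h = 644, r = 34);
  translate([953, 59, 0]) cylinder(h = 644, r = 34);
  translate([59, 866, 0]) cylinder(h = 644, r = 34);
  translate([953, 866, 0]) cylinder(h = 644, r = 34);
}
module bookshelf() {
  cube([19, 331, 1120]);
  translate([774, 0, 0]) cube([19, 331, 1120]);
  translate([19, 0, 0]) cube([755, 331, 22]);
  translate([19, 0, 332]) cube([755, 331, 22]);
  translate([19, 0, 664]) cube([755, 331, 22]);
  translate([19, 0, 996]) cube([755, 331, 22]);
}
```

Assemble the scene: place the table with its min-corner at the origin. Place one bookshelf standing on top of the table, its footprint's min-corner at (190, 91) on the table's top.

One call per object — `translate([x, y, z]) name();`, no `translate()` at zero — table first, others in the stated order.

table();
translate([190, 91, 693]) bookshelf();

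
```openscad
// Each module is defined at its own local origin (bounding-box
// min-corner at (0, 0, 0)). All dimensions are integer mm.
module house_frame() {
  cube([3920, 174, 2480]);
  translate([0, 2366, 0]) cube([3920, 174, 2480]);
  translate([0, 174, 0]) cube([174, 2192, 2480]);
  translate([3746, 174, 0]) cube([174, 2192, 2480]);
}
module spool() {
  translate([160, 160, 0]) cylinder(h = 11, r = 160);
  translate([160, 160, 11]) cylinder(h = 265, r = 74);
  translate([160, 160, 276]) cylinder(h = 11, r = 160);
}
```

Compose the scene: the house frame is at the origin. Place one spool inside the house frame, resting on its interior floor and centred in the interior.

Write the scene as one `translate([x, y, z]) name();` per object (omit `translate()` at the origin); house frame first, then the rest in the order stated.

house_frame();
translate([1800, 1110, 0]) spool();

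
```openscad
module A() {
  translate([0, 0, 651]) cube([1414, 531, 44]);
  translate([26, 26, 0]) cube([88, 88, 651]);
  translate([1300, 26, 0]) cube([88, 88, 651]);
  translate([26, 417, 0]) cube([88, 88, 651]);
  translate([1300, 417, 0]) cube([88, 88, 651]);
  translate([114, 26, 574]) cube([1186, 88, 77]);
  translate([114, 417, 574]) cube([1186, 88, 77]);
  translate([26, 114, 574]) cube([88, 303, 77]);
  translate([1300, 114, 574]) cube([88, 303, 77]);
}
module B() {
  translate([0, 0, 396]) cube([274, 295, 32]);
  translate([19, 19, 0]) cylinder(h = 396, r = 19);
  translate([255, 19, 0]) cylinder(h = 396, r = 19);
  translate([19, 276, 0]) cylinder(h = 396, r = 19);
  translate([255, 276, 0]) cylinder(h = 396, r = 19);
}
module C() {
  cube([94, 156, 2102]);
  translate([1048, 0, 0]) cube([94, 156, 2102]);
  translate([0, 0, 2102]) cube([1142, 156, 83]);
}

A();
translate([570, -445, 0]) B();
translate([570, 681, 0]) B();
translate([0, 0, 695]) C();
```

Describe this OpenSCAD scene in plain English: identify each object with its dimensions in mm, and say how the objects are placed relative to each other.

A is a table: top 1414 mm (x) × 531 mm (y), 44 mm thick, upper face at z = 695 mm, on four 88×88 mm square legs, each inset 26 mm from the nearest pair of top edges, running from z = 0 to the bottom of the top. Four apron rails, 88 mm thick and 77 mm tall, run between adjacent legs with their top edges flush with the underside of the top and their outer faces flush with the legs' outer faces.

B is a four-legged stool. The seat is a 274×295×32 mm slab whose top surface is at z = 428 mm; four round legs, each 38 mm in diameter, run from the floor (z = 0) to the underside of the seat, each leg's axis is inset half a diameter from the nearest pair of seat edges (so the leg's bounding box is flush with the corner).

C is a rectangular door frame: two vertical jambs of 94×156 mm section, 2102 mm tall, with a clear opening 954 mm wide between their inner faces. A header 83 mm tall and 156 mm deep lies on top of the jambs and spans the full outside width.

Two stools sit around the table at the −y, +y sides. The door frame is on top of the table.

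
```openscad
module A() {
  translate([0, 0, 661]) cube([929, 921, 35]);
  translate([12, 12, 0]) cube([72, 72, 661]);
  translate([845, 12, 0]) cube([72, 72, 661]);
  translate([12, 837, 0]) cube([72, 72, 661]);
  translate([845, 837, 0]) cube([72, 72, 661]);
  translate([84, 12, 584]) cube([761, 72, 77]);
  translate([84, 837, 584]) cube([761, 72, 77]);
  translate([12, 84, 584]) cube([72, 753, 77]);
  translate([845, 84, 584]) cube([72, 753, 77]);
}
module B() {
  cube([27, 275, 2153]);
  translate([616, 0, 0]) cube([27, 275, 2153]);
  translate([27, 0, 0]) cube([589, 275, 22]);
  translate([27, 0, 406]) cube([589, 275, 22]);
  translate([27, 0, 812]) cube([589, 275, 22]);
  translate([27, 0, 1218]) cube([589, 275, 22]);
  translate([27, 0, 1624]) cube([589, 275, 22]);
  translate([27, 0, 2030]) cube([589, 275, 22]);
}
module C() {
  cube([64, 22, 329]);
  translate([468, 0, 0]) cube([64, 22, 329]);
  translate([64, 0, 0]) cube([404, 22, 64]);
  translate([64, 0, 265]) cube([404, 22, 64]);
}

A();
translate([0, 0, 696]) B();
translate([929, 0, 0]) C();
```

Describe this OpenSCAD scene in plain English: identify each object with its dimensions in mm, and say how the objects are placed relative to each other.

A is a table with a 929×921 mm rectangular top, 35 mm thick, top surface at z = 696 mm, supported by four 72×72 mm square legs, each inset 12 mm from the nearest pair of top edges, running from the floor. Four apron rails, 72 mm thick and 77 mm tall, run between adjacent legs with their top edges flush with the underside of the top and their outer faces flush with the legs' outer faces.

B is a bookshelf 643 mm wide overall, 275 mm deep and 2153 mm tall. The two sides are 27 mm thick vertical panels. 6 horizontal shelves of 22 mm thickness span between the inner faces of the sides; the lowest shelf sits on the floor and shelves are stacked with a clear vertical gap of 384 mm between each pair.

C is a picture frame with a 404×201 mm rectangular opening (x by z) and a uniform 64 mm border on every side. Frame depth is 22 mm along y. It is built from two vertical stiles running the full outside height and two horizontal rails spanning the gap between the stiles.

The bookshelf is on top of the table. The picture frame is against the table's +x side, with their −y faces flush.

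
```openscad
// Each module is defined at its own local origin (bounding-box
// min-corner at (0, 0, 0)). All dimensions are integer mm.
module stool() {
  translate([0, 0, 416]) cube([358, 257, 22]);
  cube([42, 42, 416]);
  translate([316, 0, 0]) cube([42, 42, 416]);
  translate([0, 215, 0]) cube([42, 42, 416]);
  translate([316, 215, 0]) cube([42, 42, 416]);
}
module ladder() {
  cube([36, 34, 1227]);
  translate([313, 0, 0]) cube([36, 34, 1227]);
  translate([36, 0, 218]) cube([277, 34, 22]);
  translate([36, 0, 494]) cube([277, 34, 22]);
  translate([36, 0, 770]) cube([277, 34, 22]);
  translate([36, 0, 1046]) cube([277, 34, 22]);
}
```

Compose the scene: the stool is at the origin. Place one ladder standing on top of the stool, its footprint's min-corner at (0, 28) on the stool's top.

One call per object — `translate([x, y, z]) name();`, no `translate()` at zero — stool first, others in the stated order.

stool();
translate([0, 28, 438]) ladder();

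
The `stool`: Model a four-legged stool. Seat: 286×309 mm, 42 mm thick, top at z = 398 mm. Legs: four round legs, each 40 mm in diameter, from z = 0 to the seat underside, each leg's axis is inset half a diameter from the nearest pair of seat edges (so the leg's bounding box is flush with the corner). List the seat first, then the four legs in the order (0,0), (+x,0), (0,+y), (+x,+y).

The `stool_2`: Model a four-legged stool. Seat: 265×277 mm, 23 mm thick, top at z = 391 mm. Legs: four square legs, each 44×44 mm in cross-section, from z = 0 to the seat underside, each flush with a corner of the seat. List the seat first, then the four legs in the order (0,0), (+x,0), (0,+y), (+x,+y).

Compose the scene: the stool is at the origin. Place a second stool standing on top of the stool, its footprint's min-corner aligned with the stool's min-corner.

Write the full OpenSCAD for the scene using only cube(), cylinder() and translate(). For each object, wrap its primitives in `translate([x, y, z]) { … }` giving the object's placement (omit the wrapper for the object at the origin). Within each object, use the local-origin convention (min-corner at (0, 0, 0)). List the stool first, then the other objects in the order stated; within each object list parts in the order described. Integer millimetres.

translate([0, 0, 356]) cube([286, 309, 42]);
translate([20, 20, 0]) cylinder(h = 356, r = 20);
translate([266, 20, 0]) cylinder(h = 356, r = 20);
translate([20, 289, 0]) cylinder(h = 356, r = 20);
translate([266, 289, 0]) cylinder(h = 356, r = 20);
translate([0, 0, 398]) {
  translate([0, 0, 368]) cube([265, 277, 23]);
  cube([44, 44, 368]);
  translate([221, 0, 0]) cube([44, 44, 368]);
  translate([0, 233, 0]) cube([44, 44, 368]);
  translate([221, 233, 0]) cube([44, 44, 368]);
}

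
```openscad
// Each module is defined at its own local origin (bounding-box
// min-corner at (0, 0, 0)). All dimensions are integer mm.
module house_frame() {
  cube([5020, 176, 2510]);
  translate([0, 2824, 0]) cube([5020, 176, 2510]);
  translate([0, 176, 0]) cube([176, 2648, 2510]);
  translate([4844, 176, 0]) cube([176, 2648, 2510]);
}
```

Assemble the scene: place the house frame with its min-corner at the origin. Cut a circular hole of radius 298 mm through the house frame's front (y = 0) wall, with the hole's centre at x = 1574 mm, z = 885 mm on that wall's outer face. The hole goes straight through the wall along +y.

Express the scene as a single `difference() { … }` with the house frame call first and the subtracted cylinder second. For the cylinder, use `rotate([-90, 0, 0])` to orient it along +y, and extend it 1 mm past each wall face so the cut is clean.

difference() {
  house_frame();
  translate([1574, -1, 885]) rotate([-90, 0, 0]) cylinder(h = 178, r = 298);
}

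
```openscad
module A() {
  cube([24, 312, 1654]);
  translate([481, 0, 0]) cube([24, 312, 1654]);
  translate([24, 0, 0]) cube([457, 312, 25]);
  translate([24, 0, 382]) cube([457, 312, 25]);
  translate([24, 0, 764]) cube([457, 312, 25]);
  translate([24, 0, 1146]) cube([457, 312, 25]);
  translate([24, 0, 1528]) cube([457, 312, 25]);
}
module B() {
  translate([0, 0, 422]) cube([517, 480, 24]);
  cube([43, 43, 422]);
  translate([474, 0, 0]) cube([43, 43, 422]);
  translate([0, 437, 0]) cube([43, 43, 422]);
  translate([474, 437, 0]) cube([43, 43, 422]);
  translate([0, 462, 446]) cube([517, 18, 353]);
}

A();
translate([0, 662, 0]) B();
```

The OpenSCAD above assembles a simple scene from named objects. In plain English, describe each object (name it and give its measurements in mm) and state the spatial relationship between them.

A is a bookshelf 505 mm wide overall, 312 mm deep and 1654 mm tall. The two sides are 24 mm thick vertical panels. 5 horizontal shelves of 25 mm thickness span between the inner faces of the sides; the lowest shelf sits on the floor and shelves are stacked with a clear vertical gap of 357 mm between each pair.

B is a chair: 517×480 mm seat, 24 mm thick, top at z = 446 mm, on four 43 mm square corner legs flush with the seat edges. A 18 mm thick backrest slab spans the full seat width, extending 353 mm above the seat top, its back face flush with the seat's +y edge.

The chair is on the floor beside the bookshelf on its +y side.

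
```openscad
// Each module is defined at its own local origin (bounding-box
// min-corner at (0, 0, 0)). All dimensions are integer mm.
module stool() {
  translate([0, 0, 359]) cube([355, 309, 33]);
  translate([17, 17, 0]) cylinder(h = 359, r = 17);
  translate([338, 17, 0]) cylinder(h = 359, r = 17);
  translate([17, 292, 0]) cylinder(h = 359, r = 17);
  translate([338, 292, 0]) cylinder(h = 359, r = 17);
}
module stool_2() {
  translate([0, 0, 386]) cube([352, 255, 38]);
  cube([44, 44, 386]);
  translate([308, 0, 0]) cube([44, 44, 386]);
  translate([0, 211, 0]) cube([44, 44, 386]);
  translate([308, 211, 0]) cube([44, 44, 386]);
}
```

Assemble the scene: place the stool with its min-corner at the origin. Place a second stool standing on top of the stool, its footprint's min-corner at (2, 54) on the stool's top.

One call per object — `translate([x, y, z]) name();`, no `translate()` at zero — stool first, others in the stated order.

stool();
translate([2, 54, 392]) stool_2();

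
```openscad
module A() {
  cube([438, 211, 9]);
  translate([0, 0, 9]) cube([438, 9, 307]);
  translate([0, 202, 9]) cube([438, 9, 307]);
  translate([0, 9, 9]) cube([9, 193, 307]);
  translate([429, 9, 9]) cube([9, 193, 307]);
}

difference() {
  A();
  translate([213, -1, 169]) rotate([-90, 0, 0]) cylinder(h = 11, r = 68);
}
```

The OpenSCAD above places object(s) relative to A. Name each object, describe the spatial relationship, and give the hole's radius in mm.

The subtracted cylinder has r = 68 mm.

A is an open box. The open box has a circular hole through its front wall. The hole's radius is 68 mm.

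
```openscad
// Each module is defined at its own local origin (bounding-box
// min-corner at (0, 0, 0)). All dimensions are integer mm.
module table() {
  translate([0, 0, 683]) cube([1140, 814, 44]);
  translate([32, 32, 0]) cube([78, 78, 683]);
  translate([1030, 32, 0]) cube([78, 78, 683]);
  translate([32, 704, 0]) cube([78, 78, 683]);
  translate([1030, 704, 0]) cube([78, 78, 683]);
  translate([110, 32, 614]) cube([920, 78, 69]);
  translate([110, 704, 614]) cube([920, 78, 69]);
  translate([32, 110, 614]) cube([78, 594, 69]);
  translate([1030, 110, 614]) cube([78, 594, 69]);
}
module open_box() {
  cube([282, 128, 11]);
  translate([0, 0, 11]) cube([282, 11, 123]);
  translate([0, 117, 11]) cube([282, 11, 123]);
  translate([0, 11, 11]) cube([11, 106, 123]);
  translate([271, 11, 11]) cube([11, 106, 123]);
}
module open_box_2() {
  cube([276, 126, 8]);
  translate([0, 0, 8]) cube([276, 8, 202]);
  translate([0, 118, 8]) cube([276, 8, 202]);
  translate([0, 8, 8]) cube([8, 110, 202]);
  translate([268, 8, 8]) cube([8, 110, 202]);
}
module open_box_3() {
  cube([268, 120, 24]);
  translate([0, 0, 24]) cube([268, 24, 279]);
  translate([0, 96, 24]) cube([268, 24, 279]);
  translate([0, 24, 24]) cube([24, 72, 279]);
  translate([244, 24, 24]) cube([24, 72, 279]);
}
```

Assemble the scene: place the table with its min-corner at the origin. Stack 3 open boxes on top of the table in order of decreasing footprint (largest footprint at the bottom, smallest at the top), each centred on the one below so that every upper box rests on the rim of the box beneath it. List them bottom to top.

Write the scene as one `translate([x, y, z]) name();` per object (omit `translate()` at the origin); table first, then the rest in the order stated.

table();
translate([429, 343, 727]) open_box();
translate([432, 344, 861]) open_box_2();
translate([436, 347, 1071]) open_box_3();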